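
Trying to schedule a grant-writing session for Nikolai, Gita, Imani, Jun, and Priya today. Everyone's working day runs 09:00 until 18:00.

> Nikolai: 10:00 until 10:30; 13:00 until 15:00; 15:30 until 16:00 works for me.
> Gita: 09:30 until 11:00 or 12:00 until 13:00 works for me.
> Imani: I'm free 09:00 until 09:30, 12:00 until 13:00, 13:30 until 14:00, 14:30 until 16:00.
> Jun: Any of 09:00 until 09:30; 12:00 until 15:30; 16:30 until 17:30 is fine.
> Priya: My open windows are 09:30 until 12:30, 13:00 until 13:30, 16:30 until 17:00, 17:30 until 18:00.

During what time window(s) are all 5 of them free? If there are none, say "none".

Nikolai ∩ Gita: 10:00-10:30.
Nikolai ∩ Gita ∩ Imani: ∅.
Nikolai ∩ Gita ∩ Imani ∩ Jun: ∅.
Nikolai ∩ Gita ∩ Imani ∩ Jun ∩ Priya: ∅.
There is no time when everyone is free.

none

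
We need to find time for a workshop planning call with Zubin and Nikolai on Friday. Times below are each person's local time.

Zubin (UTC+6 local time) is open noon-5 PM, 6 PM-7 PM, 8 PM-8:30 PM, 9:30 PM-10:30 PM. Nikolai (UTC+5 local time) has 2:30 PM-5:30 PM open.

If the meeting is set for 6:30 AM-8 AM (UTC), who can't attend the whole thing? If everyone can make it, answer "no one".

Zubin in UTC: 06:00-11:00, 12:00-13:00, 14:00-14:30, 15:30-16:30 (subtract 6h to convert from UTC+6).
Nikolai in UTC: 09:30-12:30 (subtract 5h to convert from UTC+5).
Zubin: free for 06:30-08:00. Nikolai: not fully free for 06:30-08:00.

Nikolai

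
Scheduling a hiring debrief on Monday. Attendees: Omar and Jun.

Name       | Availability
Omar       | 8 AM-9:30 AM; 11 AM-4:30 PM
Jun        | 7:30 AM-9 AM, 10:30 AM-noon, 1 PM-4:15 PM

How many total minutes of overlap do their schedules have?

315

Omar ∩ Jun: 08:00-09:00, 11:00-12:00, 13:00-16:15.
Summing the common windows: 60 + 60 + 195 = 315 minutes.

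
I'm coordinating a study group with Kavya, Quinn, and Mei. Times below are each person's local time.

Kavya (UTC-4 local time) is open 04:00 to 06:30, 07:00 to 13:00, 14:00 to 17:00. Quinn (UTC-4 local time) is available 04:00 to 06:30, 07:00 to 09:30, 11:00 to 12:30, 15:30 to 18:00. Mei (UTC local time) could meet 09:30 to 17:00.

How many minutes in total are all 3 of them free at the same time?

300

Kavya in UTC: 08:00-10:30, 11:00-17:00, 18:00-21:00 (add 4h to convert from UTC-4).
Quinn in UTC: 08:00-10:30, 11:00-13:30, 15:00-16:30, 19:30-22:00 (add 4h to convert from UTC-4).
Mei in UTC: 09:30-17:00.
Kavya ∩ Quinn: 08:00-10:30, 11:00-13:30, 15:00-16:30, 19:30-21:00.
Kavya ∩ Quinn ∩ Mei: 09:30-10:30, 11:00-13:30, 15:00-16:30.
Summing the common windows: 60 + 150 + 90 = 300 minutes.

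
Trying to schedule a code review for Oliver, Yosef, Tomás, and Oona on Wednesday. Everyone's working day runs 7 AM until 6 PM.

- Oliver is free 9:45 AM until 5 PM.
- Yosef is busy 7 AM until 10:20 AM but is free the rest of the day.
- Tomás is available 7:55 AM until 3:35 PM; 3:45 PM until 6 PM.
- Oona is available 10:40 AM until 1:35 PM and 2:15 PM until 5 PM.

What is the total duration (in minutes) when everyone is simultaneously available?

Oliver free: 09:45-17:00.
Yosef free: 10:20-18:00 (invert busy blocks within the working day).
Tomás free: 07:55-15:35, 15:45-18:00.
Oona free: 10:40-13:35, 14:15-17:00.
Oliver ∩ Yosef: 10:20-17:00.
Oliver ∩ Yosef ∩ Tomás: 10:20-15:35, 15:45-17:00.
Oliver ∩ Yosef ∩ Tomás ∩ Oona: 10:40-13:35, 14:15-15:35, 15:45-17:00.
Summing the common windows: 175 + 80 + 75 = 330 minutes.

330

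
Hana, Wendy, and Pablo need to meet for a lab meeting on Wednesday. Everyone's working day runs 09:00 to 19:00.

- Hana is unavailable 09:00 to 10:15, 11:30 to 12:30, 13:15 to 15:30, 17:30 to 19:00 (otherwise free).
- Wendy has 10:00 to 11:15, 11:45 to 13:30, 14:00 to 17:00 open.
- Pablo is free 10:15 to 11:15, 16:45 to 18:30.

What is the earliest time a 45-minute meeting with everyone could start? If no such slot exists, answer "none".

Hana free: 10:15-11:30, 12:30-13:15, 15:30-17:30 (invert busy blocks within the working day).
Wendy free: 10:00-11:15, 11:45-13:30, 14:00-17:00.
Pablo free: 10:15-11:15, 16:45-18:30.
Hana ∩ Wendy: 10:15-11:15, 12:30-13:15, 15:30-17:00.
Hana ∩ Wendy ∩ Pablo: 10:15-11:15, 16:45-17:00.
The first common window of at least 45 minutes is 10:15-11:15, so the earliest start is 10:15.

10:15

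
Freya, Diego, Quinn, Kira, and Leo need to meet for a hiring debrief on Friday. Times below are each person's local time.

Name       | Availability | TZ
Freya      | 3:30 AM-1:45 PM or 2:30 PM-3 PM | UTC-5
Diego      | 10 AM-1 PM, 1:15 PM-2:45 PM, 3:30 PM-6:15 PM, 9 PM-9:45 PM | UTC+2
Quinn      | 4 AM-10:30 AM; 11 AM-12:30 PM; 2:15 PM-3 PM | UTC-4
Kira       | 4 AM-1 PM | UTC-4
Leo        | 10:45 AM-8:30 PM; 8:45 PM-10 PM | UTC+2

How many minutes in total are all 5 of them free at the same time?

360

Freya in UTC: 08:30-18:45, 19:30-20:00 (add 5h to convert from UTC-5).
Diego in UTC: 08:00-11:00, 11:15-12:45, 13:30-16:15, 19:00-19:45 (subtract 2h to convert from UTC+2).
Quinn in UTC: 08:00-14:30, 15:00-16:30, 18:15-19:00 (add 4h to convert from UTC-4).
Kira in UTC: 08:00-17:00 (add 4h to convert from UTC-4).
Leo in UTC: 08:45-18:30, 18:45-20:00 (subtract 2h to convert from UTC+2).
Freya ∩ Diego: 08:30-11:00, 11:15-12:45, 13:30-16:15, 19:30-19:45.
Freya ∩ Diego ∩ Quinn: 08:30-11:00, 11:15-12:45, 13:30-14:30, 15:00-16:15.
Freya ∩ Diego ∩ Quinn ∩ Kira: 08:30-11:00, 11:15-12:45, 13:30-14:30, 15:00-16:15.
Freya ∩ Diego ∩ Quinn ∩ Kira ∩ Leo: 08:45-11:00, 11:15-12:45, 13:30-14:30, 15:00-16:15.
Summing the common windows: 135 + 90 + 60 + 75 = 360 minutes.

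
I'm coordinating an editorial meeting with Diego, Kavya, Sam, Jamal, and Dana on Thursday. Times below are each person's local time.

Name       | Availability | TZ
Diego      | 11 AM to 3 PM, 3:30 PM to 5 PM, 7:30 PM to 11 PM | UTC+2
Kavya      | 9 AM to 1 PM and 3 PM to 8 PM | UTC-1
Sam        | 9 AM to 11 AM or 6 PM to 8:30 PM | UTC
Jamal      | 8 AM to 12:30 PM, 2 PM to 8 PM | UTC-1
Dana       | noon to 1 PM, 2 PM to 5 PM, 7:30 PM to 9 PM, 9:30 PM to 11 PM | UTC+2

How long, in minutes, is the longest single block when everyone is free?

Diego in UTC: 09:00-13:00, 13:30-15:00, 17:30-21:00 (subtract 2h to convert from UTC+2).
Kavya in UTC: 10:00-14:00, 16:00-21:00 (add 1h to convert from UTC-1).
Sam in UTC: 09:00-11:00, 18:00-20:30.
Jamal in UTC: 09:00-13:30, 15:00-21:00 (add 1h to convert from UTC-1).
Dana in UTC: 10:00-11:00, 12:00-15:00, 17:30-19:00, 19:30-21:00 (subtract 2h to convert from UTC+2).
Diego ∩ Kavya: 10:00-13:00, 13:30-14:00, 17:30-21:00.
Diego ∩ Kavya ∩ Sam: 10:00-11:00, 18:00-20:30.
Diego ∩ Kavya ∩ Sam ∩ Jamal: 10:00-11:00, 18:00-20:30.
Diego ∩ Kavya ∩ Sam ∩ Jamal ∩ Dana: 10:00-11:00, 18:00-19:00, 19:30-20:30.
Those are the intersection windows.
The longest is 10:00-11:00 at 60 minutes.

60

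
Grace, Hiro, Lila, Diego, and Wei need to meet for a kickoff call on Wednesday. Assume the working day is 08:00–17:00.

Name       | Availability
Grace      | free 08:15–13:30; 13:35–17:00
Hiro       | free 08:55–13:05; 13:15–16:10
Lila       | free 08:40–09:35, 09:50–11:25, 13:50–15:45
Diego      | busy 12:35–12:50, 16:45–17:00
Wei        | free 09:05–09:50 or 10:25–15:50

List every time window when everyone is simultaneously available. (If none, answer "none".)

Grace free: 08:15-13:30, 13:35-17:00.
Hiro free: 08:55-13:05, 13:15-16:10.
Lila free: 08:40-09:35, 09:50-11:25, 13:50-15:45.
Diego free: 08:00-12:35, 12:50-16:45 (invert busy blocks within the working day).
Wei free: 09:05-09:50, 10:25-15:50.
Grace ∩ Hiro: 08:55-13:05, 13:15-13:30, 13:35-16:10.
Grace ∩ Hiro ∩ Lila: 08:55-09:35, 09:50-11:25, 13:50-15:45.
Grace ∩ Hiro ∩ Lila ∩ Diego: 08:55-09:35, 09:50-11:25, 13:50-15:45.
Grace ∩ Hiro ∩ Lila ∩ Diego ∩ Wei: 09:05-09:35, 10:25-11:25, 13:50-15:45.
So the common availability across everyone is 09:05-09:35, 10:25-11:25, 13:50-15:45.

09:05-09:35, 10:25-11:25, 13:50-15:45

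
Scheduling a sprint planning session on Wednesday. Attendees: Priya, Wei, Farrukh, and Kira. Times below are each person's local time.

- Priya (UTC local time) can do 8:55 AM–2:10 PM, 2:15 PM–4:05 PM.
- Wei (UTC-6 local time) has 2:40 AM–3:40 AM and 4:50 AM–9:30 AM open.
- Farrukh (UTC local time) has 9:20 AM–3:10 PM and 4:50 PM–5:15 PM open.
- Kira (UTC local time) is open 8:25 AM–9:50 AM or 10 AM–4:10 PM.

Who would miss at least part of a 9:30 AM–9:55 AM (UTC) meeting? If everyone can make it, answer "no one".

Priya in UTC: 08:55-14:10, 14:15-16:05.
Wei in UTC: 08:40-09:40, 10:50-15:30 (add 6h to convert from UTC-6).
Farrukh in UTC: 09:20-15:10, 16:50-17:15.
Kira in UTC: 08:25-09:50, 10:00-16:10.
Priya: free for 09:30-09:55. Wei: not fully free for 09:30-09:55. Farrukh: free for 09:30-09:55. Kira: not fully free for 09:30-09:55.

Kira, Wei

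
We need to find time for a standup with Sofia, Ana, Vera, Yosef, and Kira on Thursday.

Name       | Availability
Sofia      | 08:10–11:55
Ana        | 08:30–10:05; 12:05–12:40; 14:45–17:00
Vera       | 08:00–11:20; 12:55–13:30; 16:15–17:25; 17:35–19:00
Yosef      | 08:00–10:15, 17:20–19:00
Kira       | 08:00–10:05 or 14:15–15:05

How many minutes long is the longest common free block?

Sofia ∩ Ana: 08:30-10:05.
Sofia ∩ Ana ∩ Vera: 08:30-10:05.
Sofia ∩ Ana ∩ Vera ∩ Yosef: 08:30-10:05.
Sofia ∩ Ana ∩ Vera ∩ Yosef ∩ Kira: 08:30-10:05.
The longest is 08:30-10:05 at 95 minutes.

95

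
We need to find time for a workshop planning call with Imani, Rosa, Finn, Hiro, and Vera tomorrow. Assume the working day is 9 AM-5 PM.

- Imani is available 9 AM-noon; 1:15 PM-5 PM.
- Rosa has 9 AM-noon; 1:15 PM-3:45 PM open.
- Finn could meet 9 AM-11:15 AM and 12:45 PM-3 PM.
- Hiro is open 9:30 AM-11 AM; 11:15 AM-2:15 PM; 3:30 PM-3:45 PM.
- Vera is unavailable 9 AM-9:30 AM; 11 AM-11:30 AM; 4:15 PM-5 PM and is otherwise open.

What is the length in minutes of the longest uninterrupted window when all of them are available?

Imani free: 09:00-12:00, 13:15-17:00.
Rosa free: 09:00-12:00, 13:15-15:45.
Finn free: 09:00-11:15, 12:45-15:00.
Hiro free: 09:30-11:00, 11:15-14:15, 15:30-15:45.
Vera free: 09:30-11:00, 11:30-16:15 (invert busy blocks within the working day).
Imani ∩ Rosa: 09:00-12:00, 13:15-15:45.
Imani ∩ Rosa ∩ Finn: 09:00-11:15, 13:15-15:00.
Imani ∩ Rosa ∩ Finn ∩ Hiro: 09:30-11:00, 13:15-14:15.
Imani ∩ Rosa ∩ Finn ∩ Hiro ∩ Vera: 09:30-11:00, 13:15-14:15.
Those are the intersection windows.
The longest is 09:30-11:00 at 90 minutes.

90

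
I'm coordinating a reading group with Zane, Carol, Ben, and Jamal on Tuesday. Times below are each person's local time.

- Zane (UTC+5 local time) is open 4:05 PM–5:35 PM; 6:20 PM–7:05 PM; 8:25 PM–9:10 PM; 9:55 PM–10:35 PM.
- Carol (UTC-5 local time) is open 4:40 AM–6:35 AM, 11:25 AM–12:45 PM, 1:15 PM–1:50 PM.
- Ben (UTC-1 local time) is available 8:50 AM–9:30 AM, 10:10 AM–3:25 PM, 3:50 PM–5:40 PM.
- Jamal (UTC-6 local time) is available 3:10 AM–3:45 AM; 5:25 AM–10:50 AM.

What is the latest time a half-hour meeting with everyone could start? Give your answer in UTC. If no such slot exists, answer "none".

none

Zane in UTC: 11:05-12:35, 13:20-14:05, 15:25-16:10, 16:55-17:35 (subtract 5h to convert from UTC+5).
Carol in UTC: 09:40-11:35, 16:25-17:45, 18:15-18:50 (add 5h to convert from UTC-5).
Ben in UTC: 09:50-10:30, 11:10-16:25, 16:50-18:40 (add 1h to convert from UTC-1).
Jamal in UTC: 09:10-09:45, 11:25-16:50 (add 6h to convert from UTC-6).
Zane ∩ Carol: 11:05-11:35, 16:55-17:35.
Zane ∩ Carol ∩ Ben: 11:10-11:35, 16:55-17:35.
Zane ∩ Carol ∩ Ben ∩ Jamal: 11:25-11:35.
So the common availability across everyone is 11:25-11:35.
No common window is at least 30 minutes long.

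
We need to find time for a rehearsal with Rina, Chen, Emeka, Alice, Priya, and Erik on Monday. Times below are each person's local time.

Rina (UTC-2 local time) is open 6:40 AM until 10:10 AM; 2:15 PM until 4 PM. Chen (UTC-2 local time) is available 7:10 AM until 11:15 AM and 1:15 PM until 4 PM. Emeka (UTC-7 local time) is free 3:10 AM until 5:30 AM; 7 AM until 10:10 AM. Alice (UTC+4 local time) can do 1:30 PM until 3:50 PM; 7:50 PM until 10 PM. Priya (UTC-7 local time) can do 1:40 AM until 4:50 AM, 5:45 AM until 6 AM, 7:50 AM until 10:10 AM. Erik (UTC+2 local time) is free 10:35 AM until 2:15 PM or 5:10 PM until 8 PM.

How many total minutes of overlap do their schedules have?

Rina in UTC: 08:40-12:10, 16:15-18:00 (add 2h to convert from UTC-2).
Chen in UTC: 09:10-13:15, 15:15-18:00 (add 2h to convert from UTC-2).
Emeka in UTC: 10:10-12:30, 14:00-17:10 (add 7h to convert from UTC-7).
Alice in UTC: 09:30-11:50, 15:50-18:00 (subtract 4h to convert from UTC+4).
Priya in UTC: 08:40-11:50, 12:45-13:00, 14:50-17:10 (add 7h to convert from UTC-7).
Erik in UTC: 08:35-12:15, 15:10-18:00 (subtract 2h to convert from UTC+2).
Rina ∩ Chen: 09:10-12:10, 16:15-18:00.
Rina ∩ Chen ∩ Emeka: 10:10-12:10, 16:15-17:10.
Rina ∩ Chen ∩ Emeka ∩ Alice: 10:10-11:50, 16:15-17:10.
Rina ∩ Chen ∩ Emeka ∩ Alice ∩ Priya: 10:10-11:50, 16:15-17:10.
Rina ∩ Chen ∩ Emeka ∩ Alice ∩ Priya ∩ Erik: 10:10-11:50, 16:15-17:10.
Summing the common windows: 100 + 55 = 155 minutes.

155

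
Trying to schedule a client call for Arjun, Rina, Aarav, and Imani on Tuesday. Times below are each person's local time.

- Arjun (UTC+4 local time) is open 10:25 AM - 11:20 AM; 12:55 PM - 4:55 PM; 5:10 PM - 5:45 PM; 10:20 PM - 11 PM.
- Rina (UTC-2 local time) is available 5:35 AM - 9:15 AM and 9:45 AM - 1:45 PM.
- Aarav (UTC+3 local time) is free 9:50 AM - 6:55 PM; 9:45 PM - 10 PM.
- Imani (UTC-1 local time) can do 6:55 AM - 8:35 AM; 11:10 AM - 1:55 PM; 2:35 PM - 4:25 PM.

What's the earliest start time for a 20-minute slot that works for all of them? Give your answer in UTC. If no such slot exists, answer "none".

08:55

Arjun in UTC: 06:25-07:20, 08:55-12:55, 13:10-13:45, 18:20-19:00 (subtract 4h to convert from UTC+4).
Rina in UTC: 07:35-11:15, 11:45-15:45 (add 2h to convert from UTC-2).
Aarav in UTC: 06:50-15:55, 18:45-19:00 (subtract 3h to convert from UTC+3).
Imani in UTC: 07:55-09:35, 12:10-14:55, 15:35-17:25 (add 1h to convert from UTC-1).
Arjun ∩ Rina: 08:55-11:15, 11:45-12:55, 13:10-13:45.
Arjun ∩ Rina ∩ Aarav: 08:55-11:15, 11:45-12:55, 13:10-13:45.
Arjun ∩ Rina ∩ Aarav ∩ Imani: 08:55-09:35, 12:10-12:55, 13:10-13:45.
The first common window of at least 20 minutes is 08:55-09:35, so the earliest start is 08:55.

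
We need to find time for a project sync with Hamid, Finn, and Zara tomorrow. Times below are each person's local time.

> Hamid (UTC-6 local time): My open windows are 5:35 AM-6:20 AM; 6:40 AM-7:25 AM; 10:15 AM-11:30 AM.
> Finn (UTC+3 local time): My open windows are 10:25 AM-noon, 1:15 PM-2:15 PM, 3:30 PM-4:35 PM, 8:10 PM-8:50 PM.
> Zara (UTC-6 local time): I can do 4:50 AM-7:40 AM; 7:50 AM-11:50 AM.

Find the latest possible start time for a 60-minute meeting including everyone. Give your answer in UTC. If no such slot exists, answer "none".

none

Hamid in UTC: 11:35-12:20, 12:40-13:25, 16:15-17:30 (add 6h to convert from UTC-6).
Finn in UTC: 07:25-09:00, 10:15-11:15, 12:30-13:35, 17:10-17:50 (subtract 3h to convert from UTC+3).
Zara in UTC: 10:50-13:40, 13:50-17:50 (add 6h to convert from UTC-6).
Hamid ∩ Finn: 12:40-13:25, 17:10-17:30.
Hamid ∩ Finn ∩ Zara: 12:40-13:25, 17:10-17:30.
No common window is at least 60 minutes long.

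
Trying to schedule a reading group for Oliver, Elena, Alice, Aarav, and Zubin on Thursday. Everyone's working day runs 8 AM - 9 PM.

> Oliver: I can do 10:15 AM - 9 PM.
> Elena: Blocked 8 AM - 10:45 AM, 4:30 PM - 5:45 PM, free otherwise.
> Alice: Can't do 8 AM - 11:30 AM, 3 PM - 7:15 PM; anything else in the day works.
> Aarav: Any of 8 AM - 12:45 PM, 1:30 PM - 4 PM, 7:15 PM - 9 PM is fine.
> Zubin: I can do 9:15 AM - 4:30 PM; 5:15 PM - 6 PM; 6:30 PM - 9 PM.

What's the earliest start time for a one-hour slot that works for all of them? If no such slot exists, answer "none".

Oliver free: 10:15-21:00.
Elena free: 10:45-16:30, 17:45-21:00 (invert busy blocks within the working day).
Alice free: 11:30-15:00, 19:15-21:00 (invert busy blocks within the working day).
Aarav free: 08:00-12:45, 13:30-16:00, 19:15-21:00.
Zubin free: 09:15-16:30, 17:15-18:00, 18:30-21:00.
Oliver ∩ Elena: 10:45-16:30, 17:45-21:00.
Oliver ∩ Elena ∩ Alice: 11:30-15:00, 19:15-21:00.
Oliver ∩ Elena ∩ Alice ∩ Aarav: 11:30-12:45, 13:30-15:00, 19:15-21:00.
Oliver ∩ Elena ∩ Alice ∩ Aarav ∩ Zubin: 11:30-12:45, 13:30-15:00, 19:15-21:00.
Those are the intersection windows.
The first common window of at least 60 minutes is 11:30-12:45, so the earliest start is 11:30.

11:30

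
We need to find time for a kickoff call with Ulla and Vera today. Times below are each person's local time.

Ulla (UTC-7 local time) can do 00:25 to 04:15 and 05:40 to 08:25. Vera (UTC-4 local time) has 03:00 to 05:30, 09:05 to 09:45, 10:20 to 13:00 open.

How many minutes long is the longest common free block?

Ulla in UTC: 07:25-11:15, 12:40-15:25 (add 7h to convert from UTC-7).
Vera in UTC: 07:00-09:30, 13:05-13:45, 14:20-17:00 (add 4h to convert from UTC-4).
Ulla ∩ Vera: 07:25-09:30, 13:05-13:45, 14:20-15:25.
The longest is 07:25-09:30 at 125 minutes.

125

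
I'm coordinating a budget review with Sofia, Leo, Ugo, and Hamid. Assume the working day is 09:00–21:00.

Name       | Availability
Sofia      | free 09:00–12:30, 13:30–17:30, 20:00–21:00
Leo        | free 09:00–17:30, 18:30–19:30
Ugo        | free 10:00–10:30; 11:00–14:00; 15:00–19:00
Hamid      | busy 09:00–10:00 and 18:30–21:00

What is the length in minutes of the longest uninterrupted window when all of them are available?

150

Sofia free: 09:00-12:30, 13:30-17:30, 20:00-21:00.
Leo free: 09:00-17:30, 18:30-19:30.
Ugo free: 10:00-10:30, 11:00-14:00, 15:00-19:00.
Hamid free: 10:00-18:30 (invert busy blocks within the working day).
Sofia ∩ Leo: 09:00-12:30, 13:30-17:30.
Sofia ∩ Leo ∩ Ugo: 10:00-10:30, 11:00-12:30, 13:30-14:00, 15:00-17:30.
Sofia ∩ Leo ∩ Ugo ∩ Hamid: 10:00-10:30, 11:00-12:30, 13:30-14:00, 15:00-17:30.
The longest is 15:00-17:30 at 150 minutes.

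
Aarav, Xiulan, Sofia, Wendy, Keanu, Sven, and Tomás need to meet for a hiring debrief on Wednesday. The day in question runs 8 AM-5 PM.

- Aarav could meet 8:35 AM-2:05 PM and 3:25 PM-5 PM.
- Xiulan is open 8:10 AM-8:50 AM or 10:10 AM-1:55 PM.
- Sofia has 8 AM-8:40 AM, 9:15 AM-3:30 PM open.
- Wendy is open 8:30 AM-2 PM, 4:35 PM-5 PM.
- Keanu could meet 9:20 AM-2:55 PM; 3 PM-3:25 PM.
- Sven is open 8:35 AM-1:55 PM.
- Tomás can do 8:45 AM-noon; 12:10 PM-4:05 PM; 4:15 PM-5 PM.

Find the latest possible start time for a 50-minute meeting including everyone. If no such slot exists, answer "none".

13:05

Aarav ∩ Xiulan: 08:35-08:50, 10:10-13:55.
Aarav ∩ Xiulan ∩ Sofia: 08:35-08:40, 10:10-13:55.
Aarav ∩ Xiulan ∩ Sofia ∩ Wendy: 08:35-08:40, 10:10-13:55.
Aarav ∩ Xiulan ∩ Sofia ∩ Wendy ∩ Keanu: 10:10-13:55.
Aarav ∩ Xiulan ∩ Sofia ∩ Wendy ∩ Keanu ∩ Sven: 10:10-13:55.
Aarav ∩ Xiulan ∩ Sofia ∩ Wendy ∩ Keanu ∩ Sven ∩ Tomás: 10:10-12:00, 12:10-13:55.
So the common availability across everyone is 10:10-12:00, 12:10-13:55.
The last common window of at least 50 minutes is 12:10-13:55; a 50-minute meeting can start as late as 13:05 and still end by 13:55.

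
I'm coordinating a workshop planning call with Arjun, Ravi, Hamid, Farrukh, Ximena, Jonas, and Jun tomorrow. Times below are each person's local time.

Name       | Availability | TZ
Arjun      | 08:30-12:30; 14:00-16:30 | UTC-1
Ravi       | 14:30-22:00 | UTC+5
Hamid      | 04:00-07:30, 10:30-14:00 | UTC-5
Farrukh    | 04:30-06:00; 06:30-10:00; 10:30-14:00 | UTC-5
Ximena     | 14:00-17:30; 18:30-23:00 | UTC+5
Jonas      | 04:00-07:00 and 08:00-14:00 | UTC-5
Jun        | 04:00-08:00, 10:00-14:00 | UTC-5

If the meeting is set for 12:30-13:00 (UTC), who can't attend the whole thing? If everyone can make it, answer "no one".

Arjun in UTC: 09:30-13:30, 15:00-17:30 (add 1h to convert from UTC-1).
Ravi in UTC: 09:30-17:00 (subtract 5h to convert from UTC+5).
Hamid in UTC: 09:00-12:30, 15:30-19:00 (add 5h to convert from UTC-5).
Farrukh in UTC: 09:30-11:00, 11:30-15:00, 15:30-19:00 (add 5h to convert from UTC-5).
Ximena in UTC: 09:00-12:30, 13:30-18:00 (subtract 5h to convert from UTC+5).
Jonas in UTC: 09:00-12:00, 13:00-19:00 (add 5h to convert from UTC-5).
Jun in UTC: 09:00-13:00, 15:00-19:00 (add 5h to convert from UTC-5).
Arjun: free for 12:30-13:00. Ravi: free for 12:30-13:00. Hamid: not fully free for 12:30-13:00. Farrukh: free for 12:30-13:00. Ximena: not fully free for 12:30-13:00. Jonas: not fully free for 12:30-13:00. Jun: free for 12:30-13:00.

Hamid, Jonas, Ximena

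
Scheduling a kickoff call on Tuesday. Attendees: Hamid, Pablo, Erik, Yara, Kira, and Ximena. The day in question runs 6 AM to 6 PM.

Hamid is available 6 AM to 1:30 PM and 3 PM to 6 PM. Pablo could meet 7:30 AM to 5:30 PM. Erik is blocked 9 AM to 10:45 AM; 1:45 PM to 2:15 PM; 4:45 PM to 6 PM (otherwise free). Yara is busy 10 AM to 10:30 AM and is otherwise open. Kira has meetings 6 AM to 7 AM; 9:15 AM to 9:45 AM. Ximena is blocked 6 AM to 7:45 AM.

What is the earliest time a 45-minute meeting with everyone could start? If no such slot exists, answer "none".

Hamid free: 06:00-13:30, 15:00-18:00.
Pablo free: 07:30-17:30.
Erik free: 06:00-09:00, 10:45-13:45, 14:15-16:45 (invert busy blocks within the working day).
Yara free: 06:00-10:00, 10:30-18:00 (invert busy blocks within the working day).
Kira free: 07:00-09:15, 09:45-18:00 (invert busy blocks within the working day).
Ximena free: 07:45-18:00 (invert busy blocks within the working day).
Hamid ∩ Pablo: 07:30-13:30, 15:00-17:30.
Hamid ∩ Pablo ∩ Erik: 07:30-09:00, 10:45-13:30, 15:00-16:45.
Hamid ∩ Pablo ∩ Erik ∩ Yara: 07:30-09:00, 10:45-13:30, 15:00-16:45.
Hamid ∩ Pablo ∩ Erik ∩ Yara ∩ Kira: 07:30-09:00, 10:45-13:30, 15:00-16:45.
Hamid ∩ Pablo ∩ Erik ∩ Yara ∩ Kira ∩ Ximena: 07:45-09:00, 10:45-13:30, 15:00-16:45.
The first common window of at least 45 minutes is 07:45-09:00, so the earliest start is 07:45.

07:45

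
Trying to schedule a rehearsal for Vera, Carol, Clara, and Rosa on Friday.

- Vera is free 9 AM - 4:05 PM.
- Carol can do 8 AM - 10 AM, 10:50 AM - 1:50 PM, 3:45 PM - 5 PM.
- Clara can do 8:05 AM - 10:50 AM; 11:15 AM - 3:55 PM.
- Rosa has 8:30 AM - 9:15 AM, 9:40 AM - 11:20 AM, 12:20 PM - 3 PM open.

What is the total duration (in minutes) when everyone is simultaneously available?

130

Vera ∩ Carol: 09:00-10:00, 10:50-13:50, 15:45-16:05.
Vera ∩ Carol ∩ Clara: 09:00-10:00, 11:15-13:50, 15:45-15:55.
Vera ∩ Carol ∩ Clara ∩ Rosa: 09:00-09:15, 09:40-10:00, 11:15-11:20, 12:20-13:50.
Summing the common windows: 15 + 20 + 5 + 90 = 130 minutes.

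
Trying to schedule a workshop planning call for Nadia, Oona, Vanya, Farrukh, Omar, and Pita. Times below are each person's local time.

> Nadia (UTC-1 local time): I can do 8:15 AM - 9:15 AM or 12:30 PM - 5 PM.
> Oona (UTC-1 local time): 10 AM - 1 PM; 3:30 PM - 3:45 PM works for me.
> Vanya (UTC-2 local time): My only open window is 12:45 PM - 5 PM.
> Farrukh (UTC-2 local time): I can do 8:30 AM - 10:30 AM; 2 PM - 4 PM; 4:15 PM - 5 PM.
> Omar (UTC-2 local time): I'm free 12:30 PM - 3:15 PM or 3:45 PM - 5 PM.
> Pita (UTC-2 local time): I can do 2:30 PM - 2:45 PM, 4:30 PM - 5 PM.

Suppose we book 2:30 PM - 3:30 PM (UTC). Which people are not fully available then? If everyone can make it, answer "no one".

Farrukh, Oona, Pita, Vanya

Nadia in UTC: 09:15-10:15, 13:30-18:00 (add 1h to convert from UTC-1).
Oona in UTC: 11:00-14:00, 16:30-16:45 (add 1h to convert from UTC-1).
Vanya in UTC: 14:45-19:00 (add 2h to convert from UTC-2).
Farrukh in UTC: 10:30-12:30, 16:00-18:00, 18:15-19:00 (add 2h to convert from UTC-2).
Omar in UTC: 14:30-17:15, 17:45-19:00 (add 2h to convert from UTC-2).
Pita in UTC: 16:30-16:45, 18:30-19:00 (add 2h to convert from UTC-2).
Nadia: free for 14:30-15:30. Oona: not fully free for 14:30-15:30. Vanya: not fully free for 14:30-15:30. Farrukh: not fully free for 14:30-15:30. Omar: free for 14:30-15:30. Pita: not fully free for 14:30-15:30.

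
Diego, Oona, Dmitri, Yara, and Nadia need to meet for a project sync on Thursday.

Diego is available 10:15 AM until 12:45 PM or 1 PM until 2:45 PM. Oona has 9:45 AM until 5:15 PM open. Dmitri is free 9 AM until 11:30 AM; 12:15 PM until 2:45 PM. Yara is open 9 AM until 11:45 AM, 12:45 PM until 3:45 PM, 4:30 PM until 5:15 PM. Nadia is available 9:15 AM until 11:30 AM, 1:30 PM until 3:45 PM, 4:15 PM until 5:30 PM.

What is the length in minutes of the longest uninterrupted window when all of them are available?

75

Diego ∩ Oona: 10:15-12:45, 13:00-14:45.
Diego ∩ Oona ∩ Dmitri: 10:15-11:30, 12:15-12:45, 13:00-14:45.
Diego ∩ Oona ∩ Dmitri ∩ Yara: 10:15-11:30, 13:00-14:45.
Diego ∩ Oona ∩ Dmitri ∩ Yara ∩ Nadia: 10:15-11:30, 13:30-14:45.
The longest is 10:15-11:30 at 75 minutes.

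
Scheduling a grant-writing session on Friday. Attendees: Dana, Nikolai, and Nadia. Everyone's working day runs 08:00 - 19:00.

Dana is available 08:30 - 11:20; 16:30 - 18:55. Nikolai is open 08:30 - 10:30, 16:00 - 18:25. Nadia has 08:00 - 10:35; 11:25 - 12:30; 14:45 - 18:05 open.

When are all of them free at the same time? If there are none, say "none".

Dana ∩ Nikolai: 08:30-10:30, 16:30-18:25.
Dana ∩ Nikolai ∩ Nadia: 08:30-10:30, 16:30-18:05.
So the common availability across everyone is 08:30-10:30, 16:30-18:05.

08:30-10:30, 16:30-18:05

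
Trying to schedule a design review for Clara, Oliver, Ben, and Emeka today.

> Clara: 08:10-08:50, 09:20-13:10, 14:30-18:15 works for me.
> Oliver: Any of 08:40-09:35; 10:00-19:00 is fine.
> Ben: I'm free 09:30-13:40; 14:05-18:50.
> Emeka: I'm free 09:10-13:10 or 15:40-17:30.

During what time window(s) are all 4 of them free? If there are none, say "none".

09:30-09:35, 10:00-13:10, 15:40-17:30

Clara ∩ Oliver: 08:40-08:50, 09:20-09:35, 10:00-13:10, 14:30-18:15.
Clara ∩ Oliver ∩ Ben: 09:30-09:35, 10:00-13:10, 14:30-18:15.
Clara ∩ Oliver ∩ Ben ∩ Emeka: 09:30-09:35, 10:00-13:10, 15:40-17:30.
So the common availability across everyone is 09:30-09:35, 10:00-13:10, 15:40-17:30.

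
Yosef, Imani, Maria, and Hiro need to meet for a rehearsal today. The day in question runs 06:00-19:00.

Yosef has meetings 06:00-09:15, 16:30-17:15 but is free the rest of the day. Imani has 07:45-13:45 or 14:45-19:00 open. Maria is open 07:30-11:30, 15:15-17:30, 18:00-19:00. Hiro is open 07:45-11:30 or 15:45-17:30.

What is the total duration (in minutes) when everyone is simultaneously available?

Yosef free: 09:15-16:30, 17:15-19:00 (invert busy blocks within the working day).
Imani free: 07:45-13:45, 14:45-19:00.
Maria free: 07:30-11:30, 15:15-17:30, 18:00-19:00.
Hiro free: 07:45-11:30, 15:45-17:30.
Yosef ∩ Imani: 09:15-13:45, 14:45-16:30, 17:15-19:00.
Yosef ∩ Imani ∩ Maria: 09:15-11:30, 15:15-16:30, 17:15-17:30, 18:00-19:00.
Yosef ∩ Imani ∩ Maria ∩ Hiro: 09:15-11:30, 15:45-16:30, 17:15-17:30.
Those are the intersection windows.
Summing the common windows: 135 + 45 + 15 = 195 minutes.

195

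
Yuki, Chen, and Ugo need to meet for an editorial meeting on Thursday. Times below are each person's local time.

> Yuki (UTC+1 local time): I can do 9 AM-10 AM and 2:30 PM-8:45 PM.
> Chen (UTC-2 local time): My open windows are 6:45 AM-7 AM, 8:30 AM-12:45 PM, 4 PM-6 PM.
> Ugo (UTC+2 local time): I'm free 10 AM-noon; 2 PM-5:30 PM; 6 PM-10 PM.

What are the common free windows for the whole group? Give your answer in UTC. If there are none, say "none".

08:45-09:00, 13:30-14:45, 18:00-19:45

Yuki in UTC: 08:00-09:00, 13:30-19:45 (subtract 1h to convert from UTC+1).
Chen in UTC: 08:45-09:00, 10:30-14:45, 18:00-20:00 (add 2h to convert from UTC-2).
Ugo in UTC: 08:00-10:00, 12:00-15:30, 16:00-20:00 (subtract 2h to convert from UTC+2).
Yuki ∩ Chen: 08:45-09:00, 13:30-14:45, 18:00-19:45.
Yuki ∩ Chen ∩ Ugo: 08:45-09:00, 13:30-14:45, 18:00-19:45.
So the common availability across everyone is 08:45-09:00, 13:30-14:45, 18:00-19:45.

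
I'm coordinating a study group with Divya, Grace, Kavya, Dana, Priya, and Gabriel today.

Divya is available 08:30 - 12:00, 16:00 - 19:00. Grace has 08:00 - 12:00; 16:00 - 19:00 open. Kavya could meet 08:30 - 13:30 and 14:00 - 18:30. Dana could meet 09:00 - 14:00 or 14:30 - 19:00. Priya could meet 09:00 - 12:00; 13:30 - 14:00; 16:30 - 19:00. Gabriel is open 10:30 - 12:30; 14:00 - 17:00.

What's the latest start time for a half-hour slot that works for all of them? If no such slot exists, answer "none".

16:30

Divya ∩ Grace: 08:30-12:00, 16:00-19:00.
Divya ∩ Grace ∩ Kavya: 08:30-12:00, 16:00-18:30.
Divya ∩ Grace ∩ Kavya ∩ Dana: 09:00-12:00, 16:00-18:30.
Divya ∩ Grace ∩ Kavya ∩ Dana ∩ Priya: 09:00-12:00, 16:30-18:30.
Divya ∩ Grace ∩ Kavya ∩ Dana ∩ Priya ∩ Gabriel: 10:30-12:00, 16:30-17:00.
Those are the intersection windows.
The last common window of at least 30 minutes is 16:30-17:00; a 30-minute meeting can start as late as 16:30 and still end by 17:00.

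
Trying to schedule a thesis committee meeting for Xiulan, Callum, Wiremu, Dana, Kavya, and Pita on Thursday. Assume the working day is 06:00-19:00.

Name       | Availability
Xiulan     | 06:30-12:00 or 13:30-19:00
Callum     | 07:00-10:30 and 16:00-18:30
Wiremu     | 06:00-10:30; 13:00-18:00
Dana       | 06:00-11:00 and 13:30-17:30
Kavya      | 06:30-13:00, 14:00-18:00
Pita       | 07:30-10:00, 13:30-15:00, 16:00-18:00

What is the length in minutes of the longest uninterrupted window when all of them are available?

Xiulan ∩ Callum: 07:00-10:30, 16:00-18:30.
Xiulan ∩ Callum ∩ Wiremu: 07:00-10:30, 16:00-18:00.
Xiulan ∩ Callum ∩ Wiremu ∩ Dana: 07:00-10:30, 16:00-17:30.
Xiulan ∩ Callum ∩ Wiremu ∩ Dana ∩ Kavya: 07:00-10:30, 16:00-17:30.
Xiulan ∩ Callum ∩ Wiremu ∩ Dana ∩ Kavya ∩ Pita: 07:30-10:00, 16:00-17:30.
The longest is 07:30-10:00 at 150 minutes.

150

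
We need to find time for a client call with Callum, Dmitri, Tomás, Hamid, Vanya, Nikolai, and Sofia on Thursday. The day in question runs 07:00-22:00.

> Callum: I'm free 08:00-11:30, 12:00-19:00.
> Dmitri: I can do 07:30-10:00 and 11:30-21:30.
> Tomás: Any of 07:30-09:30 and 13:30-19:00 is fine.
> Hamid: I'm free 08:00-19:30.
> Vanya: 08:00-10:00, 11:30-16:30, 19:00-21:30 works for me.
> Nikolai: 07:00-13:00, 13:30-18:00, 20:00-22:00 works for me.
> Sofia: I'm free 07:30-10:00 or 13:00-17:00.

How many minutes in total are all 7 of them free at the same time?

270

Callum ∩ Dmitri: 08:00-10:00, 12:00-19:00.
Callum ∩ Dmitri ∩ Tomás: 08:00-09:30, 13:30-19:00.
Callum ∩ Dmitri ∩ Tomás ∩ Hamid: 08:00-09:30, 13:30-19:00.
Callum ∩ Dmitri ∩ Tomás ∩ Hamid ∩ Vanya: 08:00-09:30, 13:30-16:30.
Callum ∩ Dmitri ∩ Tomás ∩ Hamid ∩ Vanya ∩ Nikolai: 08:00-09:30, 13:30-16:30.
Callum ∩ Dmitri ∩ Tomás ∩ Hamid ∩ Vanya ∩ Nikolai ∩ Sofia: 08:00-09:30, 13:30-16:30.
Summing the common windows: 90 + 180 = 270 minutes.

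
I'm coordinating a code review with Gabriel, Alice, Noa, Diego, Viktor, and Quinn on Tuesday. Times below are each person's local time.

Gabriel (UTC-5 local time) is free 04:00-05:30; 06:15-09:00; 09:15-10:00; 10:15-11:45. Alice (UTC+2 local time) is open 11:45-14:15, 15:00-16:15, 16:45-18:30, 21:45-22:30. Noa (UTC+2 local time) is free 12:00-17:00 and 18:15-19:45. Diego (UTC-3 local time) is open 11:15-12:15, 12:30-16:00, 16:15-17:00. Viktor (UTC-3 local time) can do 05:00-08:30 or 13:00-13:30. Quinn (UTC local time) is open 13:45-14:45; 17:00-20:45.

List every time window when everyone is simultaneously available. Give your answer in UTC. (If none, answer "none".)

none

Gabriel in UTC: 09:00-10:30, 11:15-14:00, 14:15-15:00, 15:15-16:45 (add 5h to convert from UTC-5).
Alice in UTC: 09:45-12:15, 13:00-14:15, 14:45-16:30, 19:45-20:30 (subtract 2h to convert from UTC+2).
Noa in UTC: 10:00-15:00, 16:15-17:45 (subtract 2h to convert from UTC+2).
Diego in UTC: 14:15-15:15, 15:30-19:00, 19:15-20:00 (add 3h to convert from UTC-3).
Viktor in UTC: 08:00-11:30, 16:00-16:30 (add 3h to convert from UTC-3).
Quinn in UTC: 13:45-14:45, 17:00-20:45.
Gabriel ∩ Alice: 09:45-10:30, 11:15-12:15, 13:00-14:00, 14:45-15:00, 15:15-16:30.
Gabriel ∩ Alice ∩ Noa: 10:00-10:30, 11:15-12:15, 13:00-14:00, 14:45-15:00, 16:15-16:30.
Gabriel ∩ Alice ∩ Noa ∩ Diego: 14:45-15:00, 16:15-16:30.
Gabriel ∩ Alice ∩ Noa ∩ Diego ∩ Viktor: 16:15-16:30.
Gabriel ∩ Alice ∩ Noa ∩ Diego ∩ Viktor ∩ Quinn: ∅.
There is no time when everyone is free.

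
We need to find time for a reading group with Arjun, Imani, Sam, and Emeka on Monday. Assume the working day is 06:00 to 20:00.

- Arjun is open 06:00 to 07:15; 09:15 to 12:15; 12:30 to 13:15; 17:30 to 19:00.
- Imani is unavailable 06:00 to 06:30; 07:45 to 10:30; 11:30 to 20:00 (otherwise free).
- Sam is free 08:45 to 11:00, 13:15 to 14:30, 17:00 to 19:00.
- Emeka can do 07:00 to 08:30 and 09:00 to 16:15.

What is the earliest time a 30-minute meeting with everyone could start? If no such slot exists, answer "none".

10:30

Arjun free: 06:00-07:15, 09:15-12:15, 12:30-13:15, 17:30-19:00.
Imani free: 06:30-07:45, 10:30-11:30 (invert busy blocks within the working day).
Sam free: 08:45-11:00, 13:15-14:30, 17:00-19:00.
Emeka free: 07:00-08:30, 09:00-16:15.
Arjun ∩ Imani: 06:30-07:15, 10:30-11:30.
Arjun ∩ Imani ∩ Sam: 10:30-11:00.
Arjun ∩ Imani ∩ Sam ∩ Emeka: 10:30-11:00.
The first common window of at least 30 minutes is 10:30-11:00, so the earliest start is 10:30.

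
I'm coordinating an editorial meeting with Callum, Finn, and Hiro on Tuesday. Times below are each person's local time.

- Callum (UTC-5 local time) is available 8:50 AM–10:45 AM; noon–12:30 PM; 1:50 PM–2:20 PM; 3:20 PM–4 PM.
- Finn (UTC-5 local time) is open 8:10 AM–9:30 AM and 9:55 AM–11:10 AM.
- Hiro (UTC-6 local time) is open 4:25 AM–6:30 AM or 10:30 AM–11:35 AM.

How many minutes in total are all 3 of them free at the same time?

0

Callum in UTC: 13:50-15:45, 17:00-17:30, 18:50-19:20, 20:20-21:00 (add 5h to convert from UTC-5).
Finn in UTC: 13:10-14:30, 14:55-16:10 (add 5h to convert from UTC-5).
Hiro in UTC: 10:25-12:30, 16:30-17:35 (add 6h to convert from UTC-6).
Callum ∩ Finn: 13:50-14:30, 14:55-15:45.
Callum ∩ Finn ∩ Hiro: ∅.
There is no time when everyone is free.
There is no common window, so the total is 0 minutes.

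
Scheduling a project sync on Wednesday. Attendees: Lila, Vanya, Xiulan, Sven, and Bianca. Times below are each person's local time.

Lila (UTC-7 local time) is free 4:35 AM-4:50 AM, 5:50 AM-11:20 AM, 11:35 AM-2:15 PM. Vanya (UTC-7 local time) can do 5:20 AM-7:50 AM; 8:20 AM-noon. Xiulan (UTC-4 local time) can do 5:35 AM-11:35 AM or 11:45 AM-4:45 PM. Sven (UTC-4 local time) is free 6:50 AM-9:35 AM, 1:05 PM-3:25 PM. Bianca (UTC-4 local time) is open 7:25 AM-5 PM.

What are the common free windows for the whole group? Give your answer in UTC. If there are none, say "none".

Lila in UTC: 11:35-11:50, 12:50-18:20, 18:35-21:15 (add 7h to convert from UTC-7).
Vanya in UTC: 12:20-14:50, 15:20-19:00 (add 7h to convert from UTC-7).
Xiulan in UTC: 09:35-15:35, 15:45-20:45 (add 4h to convert from UTC-4).
Sven in UTC: 10:50-13:35, 17:05-19:25 (add 4h to convert from UTC-4).
Bianca in UTC: 11:25-21:00 (add 4h to convert from UTC-4).
Lila ∩ Vanya: 12:50-14:50, 15:20-18:20, 18:35-19:00.
Lila ∩ Vanya ∩ Xiulan: 12:50-14:50, 15:20-15:35, 15:45-18:20, 18:35-19:00.
Lila ∩ Vanya ∩ Xiulan ∩ Sven: 12:50-13:35, 17:05-18:20, 18:35-19:00.
Lila ∩ Vanya ∩ Xiulan ∩ Sven ∩ Bianca: 12:50-13:35, 17:05-18:20, 18:35-19:00.

12:50-13:35, 17:05-18:20, 18:35-19:00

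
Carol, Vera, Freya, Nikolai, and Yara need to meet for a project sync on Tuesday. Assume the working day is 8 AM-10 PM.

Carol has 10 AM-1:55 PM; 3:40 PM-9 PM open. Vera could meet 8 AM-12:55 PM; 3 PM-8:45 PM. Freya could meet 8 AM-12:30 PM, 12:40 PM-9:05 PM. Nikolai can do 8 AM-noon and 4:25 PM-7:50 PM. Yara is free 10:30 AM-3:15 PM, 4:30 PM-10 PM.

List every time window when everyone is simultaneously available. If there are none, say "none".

Carol ∩ Vera: 10:00-12:55, 15:40-20:45.
Carol ∩ Vera ∩ Freya: 10:00-12:30, 12:40-12:55, 15:40-20:45.
Carol ∩ Vera ∩ Freya ∩ Nikolai: 10:00-12:00, 16:25-19:50.
Carol ∩ Vera ∩ Freya ∩ Nikolai ∩ Yara: 10:30-12:00, 16:30-19:50.

10:30-12:00, 16:30-19:50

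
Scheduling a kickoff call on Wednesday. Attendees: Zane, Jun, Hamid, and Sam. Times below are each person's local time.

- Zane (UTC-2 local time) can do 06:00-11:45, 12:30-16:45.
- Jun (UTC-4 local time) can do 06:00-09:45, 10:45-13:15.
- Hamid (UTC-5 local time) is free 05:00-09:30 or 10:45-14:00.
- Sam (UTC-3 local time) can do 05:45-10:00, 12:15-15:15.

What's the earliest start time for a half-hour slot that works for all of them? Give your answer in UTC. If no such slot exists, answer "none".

Zane in UTC: 08:00-13:45, 14:30-18:45 (add 2h to convert from UTC-2).
Jun in UTC: 10:00-13:45, 14:45-17:15 (add 4h to convert from UTC-4).
Hamid in UTC: 10:00-14:30, 15:45-19:00 (add 5h to convert from UTC-5).
Sam in UTC: 08:45-13:00, 15:15-18:15 (add 3h to convert from UTC-3).
Zane ∩ Jun: 10:00-13:45, 14:45-17:15.
Zane ∩ Jun ∩ Hamid: 10:00-13:45, 15:45-17:15.
Zane ∩ Jun ∩ Hamid ∩ Sam: 10:00-13:00, 15:45-17:15.
So the common availability across everyone is 10:00-13:00, 15:45-17:15.
The first common window of at least 30 minutes is 10:00-13:00, so the earliest start is 10:00.

10:00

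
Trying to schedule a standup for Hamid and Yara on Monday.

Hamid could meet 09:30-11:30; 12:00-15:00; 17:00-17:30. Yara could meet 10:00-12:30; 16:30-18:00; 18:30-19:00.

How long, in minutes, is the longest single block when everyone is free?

90

Hamid ∩ Yara: 10:00-11:30, 12:00-12:30, 17:00-17:30.
Those are the intersection windows.
The longest is 10:00-11:30 at 90 minutes.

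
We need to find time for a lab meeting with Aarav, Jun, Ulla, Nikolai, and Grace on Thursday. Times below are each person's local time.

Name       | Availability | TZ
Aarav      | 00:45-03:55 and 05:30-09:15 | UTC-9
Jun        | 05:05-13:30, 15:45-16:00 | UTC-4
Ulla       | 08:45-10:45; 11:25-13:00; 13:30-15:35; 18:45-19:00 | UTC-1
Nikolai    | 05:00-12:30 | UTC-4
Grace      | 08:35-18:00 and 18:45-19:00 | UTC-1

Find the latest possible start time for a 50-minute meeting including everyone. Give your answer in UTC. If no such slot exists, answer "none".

Aarav in UTC: 09:45-12:55, 14:30-18:15 (add 9h to convert from UTC-9).
Jun in UTC: 09:05-17:30, 19:45-20:00 (add 4h to convert from UTC-4).
Ulla in UTC: 09:45-11:45, 12:25-14:00, 14:30-16:35, 19:45-20:00 (add 1h to convert from UTC-1).
Nikolai in UTC: 09:00-16:30 (add 4h to convert from UTC-4).
Grace in UTC: 09:35-19:00, 19:45-20:00 (add 1h to convert from UTC-1).
Aarav ∩ Jun: 09:45-12:55, 14:30-17:30.
Aarav ∩ Jun ∩ Ulla: 09:45-11:45, 12:25-12:55, 14:30-16:35.
Aarav ∩ Jun ∩ Ulla ∩ Nikolai: 09:45-11:45, 12:25-12:55, 14:30-16:30.
Aarav ∩ Jun ∩ Ulla ∩ Nikolai ∩ Grace: 09:45-11:45, 12:25-12:55, 14:30-16:30.
Those are the intersection windows.
The last common window of at least 50 minutes is 14:30-16:30; a 50-minute meeting can start as late as 15:40 and still end by 16:30.

15:40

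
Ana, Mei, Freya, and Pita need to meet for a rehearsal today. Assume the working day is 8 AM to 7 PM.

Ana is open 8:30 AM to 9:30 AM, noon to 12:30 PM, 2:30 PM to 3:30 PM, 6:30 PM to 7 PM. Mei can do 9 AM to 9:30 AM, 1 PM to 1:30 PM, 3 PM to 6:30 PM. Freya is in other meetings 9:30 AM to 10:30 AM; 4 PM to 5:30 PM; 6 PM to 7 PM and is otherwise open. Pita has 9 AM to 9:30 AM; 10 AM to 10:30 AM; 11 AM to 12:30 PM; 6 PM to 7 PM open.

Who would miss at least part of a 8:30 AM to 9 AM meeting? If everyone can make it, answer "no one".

Mei, Pita

Ana free: 08:30-09:30, 12:00-12:30, 14:30-15:30, 18:30-19:00.
Mei free: 09:00-09:30, 13:00-13:30, 15:00-18:30.
Freya free: 08:00-09:30, 10:30-16:00, 17:30-18:00 (invert busy blocks within the working day).
Pita free: 09:00-09:30, 10:00-10:30, 11:00-12:30, 18:00-19:00.
Ana: free for 08:30-09:00. Mei: not fully free for 08:30-09:00. Freya: free for 08:30-09:00. Pita: not fully free for 08:30-09:00.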